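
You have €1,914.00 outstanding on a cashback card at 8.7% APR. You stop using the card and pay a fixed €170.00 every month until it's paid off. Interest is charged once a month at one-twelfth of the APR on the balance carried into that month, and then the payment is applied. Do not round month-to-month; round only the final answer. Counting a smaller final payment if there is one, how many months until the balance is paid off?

Monthly rate r = 8.7%/12 = 0.725% = 0.00725.
Recurrence: B ← B·(1+r) − €170.00.
Month 1: interest €13.88; balance after payment €1,757.88.
Month 2: interest €12.74; balance after payment €1,600.62.
Closed form: n = −ln(1 − rB₀/P)/ln(1+r) = −ln(0.91837)/ln(1.00725) ≈ 11.788, so the balance reaches zero during payment 12.

12 payments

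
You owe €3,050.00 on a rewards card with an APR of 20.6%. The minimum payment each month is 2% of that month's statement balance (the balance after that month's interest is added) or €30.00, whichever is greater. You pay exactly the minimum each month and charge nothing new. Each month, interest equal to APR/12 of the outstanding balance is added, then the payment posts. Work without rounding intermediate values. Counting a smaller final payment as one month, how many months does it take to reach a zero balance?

338 months

Monthly rate r = 20.6%/12 = 1.71667% = 0.0171667.
While 2% of the post-interest balance exceeds €30.00, each month B ← (B·(1+r))·(1 − 0.02), i.e. B shrinks by the factor (1+r)·0.98 = 0.99682.
This holds for months 1–229. Entering month 230 the balance is €1,471.86; 2% of the post-interest balance is now below €30.00, so the flat €30.00 minimum applies from here.
From month 230 a fixed €30.00 at rate r clears €1,471.86 in 109 more payments. Total: 229 + 109 = 338 months.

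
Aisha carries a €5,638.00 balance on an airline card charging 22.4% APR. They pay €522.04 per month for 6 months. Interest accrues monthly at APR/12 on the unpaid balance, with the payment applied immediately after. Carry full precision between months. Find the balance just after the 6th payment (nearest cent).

Monthly rate r = 22.4%/12 = 1.86667% = 0.0186667.
Each month: B ← B·(1+r) − €522.04.
Month 1: interest €105.24; balance after payment €5,221.20.
Month 2: interest €97.46; balance after payment €4,796.63.
Month 3: interest €89.54; balance after payment €4,364.12.
Month 4: interest €81.46; balance after payment €3,923.55.
Month 5: interest €73.24; balance after payment €3,474.75.
Month 6: interest €64.86; balance after payment €3,017.57.

€3,017.57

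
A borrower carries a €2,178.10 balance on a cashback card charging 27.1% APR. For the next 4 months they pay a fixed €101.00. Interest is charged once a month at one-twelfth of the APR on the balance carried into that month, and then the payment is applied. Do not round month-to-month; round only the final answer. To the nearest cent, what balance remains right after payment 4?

€1,963.73

Monthly rate r = 27.1%/12 = 2.25833% = 0.0225833.
Each month: B ← B·(1+r) − €101.00.
Month 1: interest €49.19; balance after payment €2,126.29.
Month 2: interest €48.02; balance after payment €2,073.31.
Month 3: interest €46.82; balance after payment €2,019.13.
Month 4: interest €45.60; balance after payment €1,963.73.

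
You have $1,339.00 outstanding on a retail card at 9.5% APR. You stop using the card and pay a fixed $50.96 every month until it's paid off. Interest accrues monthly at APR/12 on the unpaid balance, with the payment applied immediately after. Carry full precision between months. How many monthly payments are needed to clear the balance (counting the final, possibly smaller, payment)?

30 months

Monthly rate r = 9.5%/12 = 0.791667% = 0.00791667.
Recurrence: B ← B·(1+r) − $50.96.
Month 1: interest $10.60; balance after payment $1,298.64.
Month 2: interest $10.28; balance after payment $1,257.96.
Closed form: n = −ln(1 − rB₀/P)/ln(1+r) = −ln(0.79199)/ln(1.00792) ≈ 29.575, so the balance reaches zero during payment 30.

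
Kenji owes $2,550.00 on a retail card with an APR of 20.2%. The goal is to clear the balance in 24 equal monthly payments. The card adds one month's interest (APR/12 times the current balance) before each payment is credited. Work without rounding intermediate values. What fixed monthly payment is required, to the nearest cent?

$130.03

Monthly rate r = 20.2%/12 = 1.68333% = 0.0168333.
Level-payment amortization: P = B₀·r / (1 − (1+r)^(−n)) = 2550.00·0.0168333 / (1 − 1.01683^(−24)).
Denominator 1 − (1+r)^(−24) = 0.330107047.
P = 42.925 / 0.330107047 ≈ 130.03.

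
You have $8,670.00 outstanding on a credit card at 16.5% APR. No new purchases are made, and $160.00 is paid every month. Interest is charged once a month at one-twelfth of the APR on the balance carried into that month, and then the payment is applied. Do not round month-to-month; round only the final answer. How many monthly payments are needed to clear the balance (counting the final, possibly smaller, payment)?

Monthly rate r = 16.5%/12 = 1.375% = 0.01375.
Recurrence: B ← B·(1+r) − $160.00.
Month 1: interest $119.21; balance after payment $8,629.21.
Month 2: interest $118.65; balance after payment $8,587.86.
Closed form: n = −ln(1 − rB₀/P)/ln(1+r) = −ln(0.25492)/ln(1.01375) ≈ 100.085, so the balance reaches zero during payment 101.

101 months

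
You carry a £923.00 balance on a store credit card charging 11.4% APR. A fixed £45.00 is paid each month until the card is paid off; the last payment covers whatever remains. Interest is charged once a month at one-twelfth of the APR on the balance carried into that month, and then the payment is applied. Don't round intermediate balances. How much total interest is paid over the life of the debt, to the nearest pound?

Monthly rate r = 11.4%/12 = 0.95% = 0.0095.
Payoff takes n = ⌈−ln(1 − rB₀/P)/ln(1+r)⌉ = ⌈22.922⌉ = 23 payments; the last is £41.52.
Total paid = 22·£45.00 + £41.52 = £1,031.52.
Total interest = total paid − principal = £1,031.52 − £923.00 = £108.52.

£109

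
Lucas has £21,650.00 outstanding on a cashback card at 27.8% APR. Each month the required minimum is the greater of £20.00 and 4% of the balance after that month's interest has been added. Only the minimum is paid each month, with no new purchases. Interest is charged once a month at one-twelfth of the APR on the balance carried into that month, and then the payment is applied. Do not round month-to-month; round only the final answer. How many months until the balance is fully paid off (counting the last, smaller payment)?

Monthly rate r = 27.8%/12 = 2.31667% = 0.0231667.
While 4% of the post-interest balance exceeds £20.00, each month B ← (B·(1+r))·(1 − 0.04), i.e. B shrinks by the factor (1+r)·0.96 = 0.98224.
This holds for months 1–212. Entering month 213 the balance is £484.83; 4% of the post-interest balance is now below £20.00, so the flat £20.00 minimum applies from here.
From month 213 a fixed £20.00 at rate r clears £484.83 in 37 more payments. Total: 212 + 37 = 249 months.

249 months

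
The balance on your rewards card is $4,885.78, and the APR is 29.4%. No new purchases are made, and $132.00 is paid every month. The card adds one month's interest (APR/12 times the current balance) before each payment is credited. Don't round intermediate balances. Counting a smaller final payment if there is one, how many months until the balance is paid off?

99 months

Monthly rate r = 29.4%/12 = 2.45% = 0.0245.
Recurrence: B ← B·(1+r) − $132.00.
Month 1: interest $119.70; balance after payment $4,873.48.
Month 2: interest $119.40; balance after payment $4,860.88.
Closed form: n = −ln(1 − rB₀/P)/ln(1+r) = −ln(0.09317)/ln(1.0245) ≈ 98.053, so the balance reaches zero during payment 99.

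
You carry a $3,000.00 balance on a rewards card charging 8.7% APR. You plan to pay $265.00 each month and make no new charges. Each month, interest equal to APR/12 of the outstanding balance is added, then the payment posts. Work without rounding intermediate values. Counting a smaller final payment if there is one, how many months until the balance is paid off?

12 months

Monthly rate r = 8.7%/12 = 0.725% = 0.00725.
Recurrence: B ← B·(1+r) − $265.00.
Month 1: interest $21.75; balance after payment $2,756.75.
Month 2: interest $19.99; balance after payment $2,511.74.
Closed form: n = −ln(1 − rB₀/P)/ln(1+r) = −ln(0.91792)/ln(1.00725) ≈ 11.855, so the balance reaches zero during payment 12.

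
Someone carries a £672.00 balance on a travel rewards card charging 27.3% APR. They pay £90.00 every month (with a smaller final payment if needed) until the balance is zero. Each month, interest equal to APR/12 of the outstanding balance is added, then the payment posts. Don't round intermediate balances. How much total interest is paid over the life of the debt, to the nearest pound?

£73

Monthly rate r = 27.3%/12 = 2.275% = 0.02275.
Payoff takes n = ⌈−ln(1 − rB₀/P)/ln(1+r)⌉ = ⌈8.276⌉ = 9 payments; the last is £25.04.
Total paid = 8·£90.00 + £25.04 = £745.04.
Total interest = total paid − principal = £745.04 − £672.00 = £73.04.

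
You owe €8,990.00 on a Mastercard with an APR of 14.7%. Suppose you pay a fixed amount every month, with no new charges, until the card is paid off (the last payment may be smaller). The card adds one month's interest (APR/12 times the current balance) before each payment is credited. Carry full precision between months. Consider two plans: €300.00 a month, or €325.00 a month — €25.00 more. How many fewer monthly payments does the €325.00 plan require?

Monthly rate r = 14.7%/12 = 1.225% = 0.01225.
At €300.00/mo: n = ⌈−ln(1 − rB₀/P)/ln(1+r)⌉ = 38 payments (last €171.28); total interest = total paid − €8,990.00 = €2,281.28.
At €325.00/mo: 34 payments (last €319.98); total interest €2,054.98.
Payments saved = 38 − 34 = 4.

4 fewer payments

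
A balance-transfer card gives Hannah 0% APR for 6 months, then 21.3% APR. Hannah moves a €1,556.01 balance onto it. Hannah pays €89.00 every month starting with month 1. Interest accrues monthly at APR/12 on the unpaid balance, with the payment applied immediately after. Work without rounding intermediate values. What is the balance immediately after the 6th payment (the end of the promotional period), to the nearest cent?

€1,022.01

Promo months 1–6 at r₀ = 0%/12 = 0; months 7+ at r₁ = 21.3%/12 = 0.01775.
After month 6 (no interest yet): B = €1,556.01 − 6·€89.00 = €1,022.01.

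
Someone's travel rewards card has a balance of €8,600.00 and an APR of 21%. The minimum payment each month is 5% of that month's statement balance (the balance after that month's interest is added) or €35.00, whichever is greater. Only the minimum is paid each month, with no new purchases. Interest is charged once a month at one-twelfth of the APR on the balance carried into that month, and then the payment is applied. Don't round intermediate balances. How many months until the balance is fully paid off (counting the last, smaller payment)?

99 months

Monthly rate r = 21%/12 = 1.75% = 0.0175.
While 5% of the post-interest balance exceeds €35.00, each month B ← (B·(1+r))·(1 − 0.05), i.e. B shrinks by the factor (1+r)·0.95 = 0.96663.
This holds for months 1–75. Entering month 76 the balance is €674.30; 5% of the post-interest balance is now below €35.00, so the flat €35.00 minimum applies from here.
From month 76 a fixed €35.00 at rate r clears €674.30 in 24 more payments. Total: 75 + 24 = 99 months.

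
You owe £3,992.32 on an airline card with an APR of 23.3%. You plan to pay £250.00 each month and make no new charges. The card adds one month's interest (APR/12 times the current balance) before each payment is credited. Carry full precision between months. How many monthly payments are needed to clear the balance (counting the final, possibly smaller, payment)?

20 months

Monthly rate r = 23.3%/12 = 1.94167% = 0.0194167.
Recurrence: B ← B·(1+r) − £250.00.
Month 1: interest £77.52; balance after payment £3,819.84.
Month 2: interest £74.17; balance after payment £3,644.01.
Closed form: n = −ln(1 − rB₀/P)/ln(1+r) = −ln(0.68993)/ln(1.01942) ≈ 19.301, so the balance reaches zero during payment 20.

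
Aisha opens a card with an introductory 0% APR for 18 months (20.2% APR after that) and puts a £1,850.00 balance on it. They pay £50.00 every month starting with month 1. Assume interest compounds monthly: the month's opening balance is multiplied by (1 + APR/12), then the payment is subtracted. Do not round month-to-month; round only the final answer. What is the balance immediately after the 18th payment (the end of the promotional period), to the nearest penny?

Promo months 1–18 at r₀ = 0%/12 = 0; months 19+ at r₁ = 20.2%/12 = 0.0168333.
After month 18 (no interest yet): B = £1,850.00 − 18·£50.00 = £950.00.

£950.00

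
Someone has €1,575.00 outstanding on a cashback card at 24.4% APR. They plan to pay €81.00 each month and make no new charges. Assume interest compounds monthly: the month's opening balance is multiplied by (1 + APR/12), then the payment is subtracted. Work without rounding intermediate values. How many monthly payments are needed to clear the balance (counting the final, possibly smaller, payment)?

Monthly rate r = 24.4%/12 = 2.03333% = 0.0203333.
Recurrence: B ← B·(1+r) − €81.00.
Month 1: interest €32.02; balance after payment €1,526.03.
Month 2: interest €31.03; balance after payment €1,476.05.
Closed form: n = −ln(1 − rB₀/P)/ln(1+r) = −ln(0.60463)/ln(1.02033) ≈ 24.995, so the balance reaches zero during payment 25.

25 months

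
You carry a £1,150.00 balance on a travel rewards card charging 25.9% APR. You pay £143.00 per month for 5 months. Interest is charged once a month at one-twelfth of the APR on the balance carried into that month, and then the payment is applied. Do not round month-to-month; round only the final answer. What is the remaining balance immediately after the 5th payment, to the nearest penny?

Monthly rate r = 25.9%/12 = 2.15833% = 0.0215833.
Each month: B ← B·(1+r) − £143.00.
Month 1: interest £24.82; balance after payment £1,031.82.
Month 2: interest £22.27; balance after payment £911.09.
Month 3: interest £19.66; balance after payment £787.76.
Month 4: interest £17.00; balance after payment £661.76.
Month 5: interest £14.28; balance after payment £533.04.

£533.04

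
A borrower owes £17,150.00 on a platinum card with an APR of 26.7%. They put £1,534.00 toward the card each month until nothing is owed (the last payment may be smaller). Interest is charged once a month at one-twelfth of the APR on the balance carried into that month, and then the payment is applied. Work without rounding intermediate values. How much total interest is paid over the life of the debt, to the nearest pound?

Monthly rate r = 26.7%/12 = 2.225% = 0.02225.
Payoff takes n = ⌈−ln(1 − rB₀/P)/ln(1+r)⌉ = ⌈12.997⌉ = 13 payments; the last is £1,530.01.
Total paid = 12·£1,534.00 + £1,530.01 = £19,938.01.
Total interest = total paid − principal = £19,938.01 − £17,150.00 = £2,788.01.

£2,788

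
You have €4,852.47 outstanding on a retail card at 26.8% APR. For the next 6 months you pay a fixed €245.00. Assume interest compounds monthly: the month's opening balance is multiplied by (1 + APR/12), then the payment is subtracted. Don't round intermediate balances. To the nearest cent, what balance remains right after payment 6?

Monthly rate r = 26.8%/12 = 2.23333% = 0.0223333.
Each month: B ← B·(1+r) − €245.00.
Month 1: interest €108.37; balance after payment €4,715.84.
Month 2: interest €105.32; balance after payment €4,576.16.
Month 3: interest €102.20; balance after payment €4,433.36.
Month 4: interest €99.01; balance after payment €4,287.38.
Month 5: interest €95.75; balance after payment €4,138.13.
Month 6: interest €92.42; balance after payment €3,985.54.

€3,985.54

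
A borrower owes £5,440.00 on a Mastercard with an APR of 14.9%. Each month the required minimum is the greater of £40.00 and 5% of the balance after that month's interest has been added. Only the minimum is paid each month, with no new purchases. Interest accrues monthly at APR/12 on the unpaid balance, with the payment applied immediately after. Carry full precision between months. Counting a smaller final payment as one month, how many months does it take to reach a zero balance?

Monthly rate r = 14.9%/12 = 1.24167% = 0.0124167.
While 5% of the post-interest balance exceeds £40.00, each month B ← (B·(1+r))·(1 − 0.05), i.e. B shrinks by the factor (1+r)·0.95 = 0.9618.
This holds for months 1–50. Entering month 51 the balance is £775.79; 5% of the post-interest balance is now below £40.00, so the flat £40.00 minimum applies from here.
From month 51 a fixed £40.00 at rate r clears £775.79 in 23 more payments. Total: 50 + 23 = 73 months.

73 months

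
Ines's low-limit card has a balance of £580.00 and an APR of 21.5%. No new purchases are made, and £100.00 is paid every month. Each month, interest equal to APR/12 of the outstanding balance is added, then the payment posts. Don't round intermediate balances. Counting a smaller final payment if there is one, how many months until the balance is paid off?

7 months

Monthly rate r = 21.5%/12 = 1.79167% = 0.0179167.
Recurrence: B ← B·(1+r) − £100.00.
Month 1: interest £10.39; balance after payment £490.39.
Month 2: interest £8.79; balance after payment £399.18.
Closed form: n = −ln(1 − rB₀/P)/ln(1+r) = −ln(0.89608)/ln(1.01792) ≈ 6.179, so the balance reaches zero during payment 7.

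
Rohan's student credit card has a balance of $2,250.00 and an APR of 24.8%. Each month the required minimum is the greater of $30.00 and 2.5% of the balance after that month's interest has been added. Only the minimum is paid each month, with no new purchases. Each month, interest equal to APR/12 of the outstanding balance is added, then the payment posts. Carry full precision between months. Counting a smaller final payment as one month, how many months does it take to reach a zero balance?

Monthly rate r = 24.8%/12 = 2.06667% = 0.0206667.
While 2.5% of the post-interest balance exceeds $30.00, each month B ← (B·(1+r))·(1 − 0.025), i.e. B shrinks by the factor (1+r)·0.975 = 0.99515.
This holds for months 1–134. Entering month 135 the balance is $1,172.86; 2.5% of the post-interest balance is now below $30.00, so the flat $30.00 minimum applies from here.
From month 135 a fixed $30.00 at rate r clears $1,172.86 in 81 more payments. Total: 134 + 81 = 215 months.

215 months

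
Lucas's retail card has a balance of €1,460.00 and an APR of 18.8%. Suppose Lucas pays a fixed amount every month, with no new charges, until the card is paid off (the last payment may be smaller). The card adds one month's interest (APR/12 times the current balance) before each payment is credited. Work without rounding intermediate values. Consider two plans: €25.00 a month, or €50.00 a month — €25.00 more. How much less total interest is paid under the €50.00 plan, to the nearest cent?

Monthly rate r = 18.8%/12 = 1.56667% = 0.0156667.
At €25.00/mo: n = ⌈−ln(1 − rB₀/P)/ln(1+r)⌉ = 159 payments (last €13.20); total interest = total paid − €1,460.00 = €2,503.20.
At €50.00/mo: 40 payments (last €16.95); total interest €506.95.
Interest saved = €2,503.20 − €506.95 = €1,996.25.

€1,996.25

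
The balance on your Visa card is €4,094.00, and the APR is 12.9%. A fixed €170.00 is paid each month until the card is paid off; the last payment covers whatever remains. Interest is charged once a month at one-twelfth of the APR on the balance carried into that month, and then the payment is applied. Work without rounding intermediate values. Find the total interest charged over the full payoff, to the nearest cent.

€669.30

Monthly rate r = 12.9%/12 = 1.075% = 0.01075.
Payoff takes n = ⌈−ln(1 − rB₀/P)/ln(1+r)⌉ = ⌈28.019⌉ = 29 payments; the last is €3.30.
Total paid = 28·€170.00 + €3.30 = €4,763.30.
Total interest = total paid − principal = €4,763.30 − €4,094.00 = €669.30.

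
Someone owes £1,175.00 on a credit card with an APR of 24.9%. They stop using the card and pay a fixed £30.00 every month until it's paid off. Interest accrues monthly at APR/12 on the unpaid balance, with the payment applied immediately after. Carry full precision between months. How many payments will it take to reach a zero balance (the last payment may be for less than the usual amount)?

82 payments

Monthly rate r = 24.9%/12 = 2.075% = 0.02075.
Recurrence: B ← B·(1+r) − £30.00.
Month 1: interest £24.38; balance after payment £1,169.38.
Month 2: interest £24.26; balance after payment £1,163.65.
Closed form: n = −ln(1 − rB₀/P)/ln(1+r) = −ln(0.18729)/ln(1.02075) ≈ 81.562, so the balance reaches zero during payment 82.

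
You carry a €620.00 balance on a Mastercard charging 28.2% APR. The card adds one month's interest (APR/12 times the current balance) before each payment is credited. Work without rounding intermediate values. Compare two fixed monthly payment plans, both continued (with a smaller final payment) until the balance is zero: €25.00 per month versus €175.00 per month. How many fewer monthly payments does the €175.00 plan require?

34 fewer payments

Monthly rate r = 28.2%/12 = 2.35% = 0.0235.
At €25.00/mo: n = ⌈−ln(1 − rB₀/P)/ln(1+r)⌉ = 38 payments (last €15.94); total interest = total paid − €620.00 = €320.94.
At €175.00/mo: 4 payments (last €130.30); total interest €35.30.
Payments saved = 38 − 4 = 34.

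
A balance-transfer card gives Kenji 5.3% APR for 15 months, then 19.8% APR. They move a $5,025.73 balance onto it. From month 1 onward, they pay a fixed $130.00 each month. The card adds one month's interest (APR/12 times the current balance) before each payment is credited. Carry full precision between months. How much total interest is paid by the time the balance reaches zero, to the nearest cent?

Promo months 1–15 at r₀ = 5.3%/12 = 0.00441667; months 16+ at r₁ = 19.8%/12 = 0.0165.
After month 15: iterate B ← B·(1+r₀) − $130.00 for 15 months → $3,357.72.
Then at r₁ with $130.00/mo: n₂ = −ln(1 − r₁·B/P)/ln(1+r₁) ≈ 33.94 → 34 more payments.
Total paid = 48·$130.00 + $122.15 = $6,362.15; interest = $6,362.15 − $5,025.73 = $1,336.42.

$1,336.42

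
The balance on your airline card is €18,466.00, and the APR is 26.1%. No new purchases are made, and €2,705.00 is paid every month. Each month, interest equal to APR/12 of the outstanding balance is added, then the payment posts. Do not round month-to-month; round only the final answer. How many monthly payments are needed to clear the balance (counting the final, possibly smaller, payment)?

8 payments

Monthly rate r = 26.1%/12 = 2.175% = 0.02175.
Recurrence: B ← B·(1+r) − €2,705.00.
Month 1: interest €401.64; balance after payment €16,162.64.
Month 2: interest €351.54; balance after payment €13,809.17.
Closed form: n = −ln(1 − rB₀/P)/ln(1+r) = −ln(0.85152)/ln(1.02175) ≈ 7.470, so the balance reaches zero during payment 8.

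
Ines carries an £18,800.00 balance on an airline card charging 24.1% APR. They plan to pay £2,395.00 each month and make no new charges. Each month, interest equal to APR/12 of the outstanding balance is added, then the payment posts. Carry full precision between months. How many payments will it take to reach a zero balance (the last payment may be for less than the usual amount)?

Monthly rate r = 24.1%/12 = 2.00833% = 0.0200833.
Recurrence: B ← B·(1+r) − £2,395.00.
Month 1: interest £377.57; balance after payment £16,782.57.
Month 2: interest £337.05; balance after payment £14,724.62.
Closed form: n = −ln(1 − rB₀/P)/ln(1+r) = −ln(0.84235)/ln(1.02008) ≈ 8.628, so the balance reaches zero during payment 9.

9 payments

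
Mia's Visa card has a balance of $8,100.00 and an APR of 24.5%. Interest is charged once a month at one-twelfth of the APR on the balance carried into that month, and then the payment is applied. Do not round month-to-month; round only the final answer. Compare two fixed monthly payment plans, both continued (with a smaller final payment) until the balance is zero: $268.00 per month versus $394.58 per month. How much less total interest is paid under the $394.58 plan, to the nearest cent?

$2,123.68

Monthly rate r = 24.5%/12 = 2.04167% = 0.0204167.
At $268.00/mo: n = ⌈−ln(1 − rB₀/P)/ln(1+r)⌉ = 48 payments (last $133.10); total interest = total paid − $8,100.00 = $4,629.10.
At $394.58/mo: 27 payments (last $346.34); total interest $2,505.42.
Interest saved = $4,629.10 − $2,505.42 = $2,123.68.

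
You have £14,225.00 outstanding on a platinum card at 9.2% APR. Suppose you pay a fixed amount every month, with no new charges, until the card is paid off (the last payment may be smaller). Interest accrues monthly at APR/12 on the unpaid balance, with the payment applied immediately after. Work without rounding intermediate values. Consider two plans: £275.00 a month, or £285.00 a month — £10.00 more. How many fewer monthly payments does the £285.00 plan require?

3 fewer payments

Monthly rate r = 9.2%/12 = 0.766667% = 0.00766667.
At £275.00/mo: n = ⌈−ln(1 − rB₀/P)/ln(1+r)⌉ = 67 payments (last £38.46); total interest = total paid − £14,225.00 = £3,963.46.
At £285.00/mo: 64 payments (last £44.13); total interest £3,774.13.
Payments saved = 67 − 64 = 3.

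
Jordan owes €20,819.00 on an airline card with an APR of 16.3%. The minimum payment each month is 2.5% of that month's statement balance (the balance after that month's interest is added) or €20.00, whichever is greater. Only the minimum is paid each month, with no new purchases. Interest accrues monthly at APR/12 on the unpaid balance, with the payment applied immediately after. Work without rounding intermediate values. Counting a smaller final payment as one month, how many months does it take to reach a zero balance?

334 months

Monthly rate r = 16.3%/12 = 1.35833% = 0.0135833.
While 2.5% of the post-interest balance exceeds €20.00, each month B ← (B·(1+r))·(1 − 0.025), i.e. B shrinks by the factor (1+r)·0.975 = 0.98824.
This holds for months 1–277. Entering month 278 the balance is €786.70; 2.5% of the post-interest balance is now below €20.00, so the flat €20.00 minimum applies from here.
From month 278 a fixed €20.00 at rate r clears €786.70 in 57 more payments. Total: 277 + 57 = 334 months.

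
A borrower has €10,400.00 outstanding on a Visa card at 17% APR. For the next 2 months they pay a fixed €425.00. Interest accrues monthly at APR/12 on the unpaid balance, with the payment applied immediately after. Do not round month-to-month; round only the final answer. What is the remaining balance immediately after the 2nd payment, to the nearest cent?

Monthly rate r = 17%/12 = 1.41667% = 0.0141667.
Each month: B ← B·(1+r) − €425.00.
Month 1: interest €147.33; balance after payment €10,122.33.
Month 2: interest €143.40; balance after payment €9,840.73.

€9,840.73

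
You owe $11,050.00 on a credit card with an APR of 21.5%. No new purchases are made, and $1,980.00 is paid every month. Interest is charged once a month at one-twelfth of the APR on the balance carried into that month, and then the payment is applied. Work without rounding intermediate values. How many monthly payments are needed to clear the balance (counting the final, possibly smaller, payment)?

6 payments

Monthly rate r = 21.5%/12 = 1.79167% = 0.0179167.
Recurrence: B ← B·(1+r) − $1,980.00.
Month 1: interest $197.98; balance after payment $9,267.98.
Month 2: interest $166.05; balance after payment $7,454.03.
Month 3: interest $133.55; balance after payment $5,607.58.
Month 4: interest $100.47; balance after payment $3,728.05.
Month 5: interest $66.79; balance after payment $1,814.85.
Month 6: interest $32.52; balance after payment $0.00.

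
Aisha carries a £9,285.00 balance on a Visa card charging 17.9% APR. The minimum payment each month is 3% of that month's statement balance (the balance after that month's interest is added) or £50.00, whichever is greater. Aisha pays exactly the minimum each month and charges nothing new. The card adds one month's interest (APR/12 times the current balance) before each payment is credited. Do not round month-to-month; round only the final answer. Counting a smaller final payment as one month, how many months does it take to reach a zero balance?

157 months

Monthly rate r = 17.9%/12 = 1.49167% = 0.0149167.
While 3% of the post-interest balance exceeds £50.00, each month B ← (B·(1+r))·(1 − 0.03), i.e. B shrinks by the factor (1+r)·0.97 = 0.98447.
This holds for months 1–111. Entering month 112 the balance is £1,633.87; 3% of the post-interest balance is now below £50.00, so the flat £50.00 minimum applies from here.
From month 112 a fixed £50.00 at rate r clears £1,633.87 in 46 more payments. Total: 111 + 46 = 157 months.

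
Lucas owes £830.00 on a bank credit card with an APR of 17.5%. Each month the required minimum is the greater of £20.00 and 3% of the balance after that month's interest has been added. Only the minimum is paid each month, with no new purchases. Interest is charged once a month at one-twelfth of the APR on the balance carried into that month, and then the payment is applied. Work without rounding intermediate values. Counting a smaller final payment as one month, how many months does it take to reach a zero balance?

Monthly rate r = 17.5%/12 = 1.45833% = 0.0145833.
While 3% of the post-interest balance exceeds £20.00, each month B ← (B·(1+r))·(1 − 0.03), i.e. B shrinks by the factor (1+r)·0.97 = 0.98415.
This holds for months 1–15. Entering month 16 the balance is £653.09; 3% of the post-interest balance is now below £20.00, so the flat £20.00 minimum applies from here.
From month 16 a fixed £20.00 at rate r clears £653.09 in 45 more payments. Total: 15 + 45 = 60 months.

60 months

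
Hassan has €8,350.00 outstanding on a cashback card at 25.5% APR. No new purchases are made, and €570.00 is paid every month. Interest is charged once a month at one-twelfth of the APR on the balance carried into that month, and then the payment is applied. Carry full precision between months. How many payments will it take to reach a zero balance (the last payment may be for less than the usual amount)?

Monthly rate r = 25.5%/12 = 2.125% = 0.02125.
Recurrence: B ← B·(1+r) − €570.00.
Month 1: interest €177.44; balance after payment €7,957.44.
Month 2: interest €169.10; balance after payment €7,556.53.
Closed form: n = −ln(1 − rB₀/P)/ln(1+r) = −ln(0.68871)/ln(1.02125) ≈ 17.736, so the balance reaches zero during payment 18.

18 months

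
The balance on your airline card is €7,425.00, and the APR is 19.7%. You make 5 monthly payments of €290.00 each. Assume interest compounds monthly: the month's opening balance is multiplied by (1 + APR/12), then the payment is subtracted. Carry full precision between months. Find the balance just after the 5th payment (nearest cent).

€6,556.41

Monthly rate r = 19.7%/12 = 1.64167% = 0.0164167.
Each month: B ← B·(1+r) − €290.00.
Month 1: interest €121.89; balance after payment €7,256.89.
Month 2: interest €119.13; balance after payment €7,086.03.
Month 3: interest €116.33; balance after payment €6,912.36.
Month 4: interest €113.48; balance after payment €6,735.83.
Month 5: interest €110.58; balance after payment €6,556.41.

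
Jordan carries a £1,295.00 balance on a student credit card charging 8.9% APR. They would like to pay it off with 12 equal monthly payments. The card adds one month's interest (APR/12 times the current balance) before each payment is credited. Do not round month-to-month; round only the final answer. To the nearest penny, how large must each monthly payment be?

£113.19

Monthly rate r = 8.9%/12 = 0.741667% = 0.00741667.
Level-payment amortization: P = B₀·r / (1 − (1+r)^(−n)) = 1295.00·0.00741667 / (1 − 1.00742^(−12)).
Denominator 1 − (1+r)^(−12) = 0.0848539246.
P = 9.60458 / 0.0848539246 ≈ 113.19.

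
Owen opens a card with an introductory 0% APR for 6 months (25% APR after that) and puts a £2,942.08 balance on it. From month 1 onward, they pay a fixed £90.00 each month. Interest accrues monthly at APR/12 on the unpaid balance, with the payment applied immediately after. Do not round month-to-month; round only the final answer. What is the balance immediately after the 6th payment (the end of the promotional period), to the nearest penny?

£2,402.08

Promo months 1–6 at r₀ = 0%/12 = 0; months 7+ at r₁ = 25%/12 = 0.0208333.
After month 6 (no interest yet): B = £2,942.08 − 6·£90.00 = £2,402.08.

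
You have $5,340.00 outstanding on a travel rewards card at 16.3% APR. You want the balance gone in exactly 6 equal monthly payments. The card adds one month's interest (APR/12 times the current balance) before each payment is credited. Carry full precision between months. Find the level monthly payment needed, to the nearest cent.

$932.79

Monthly rate r = 16.3%/12 = 1.35833% = 0.0135833.
Level-payment amortization: P = B₀·r / (1 − (1+r)^(−n)) = 5340.00·0.0135833 / (1 − 1.01358^(−6)).
Denominator 1 − (1+r)^(−6) = 0.0777615267.
P = 72.535 / 0.0777615267 ≈ 932.79.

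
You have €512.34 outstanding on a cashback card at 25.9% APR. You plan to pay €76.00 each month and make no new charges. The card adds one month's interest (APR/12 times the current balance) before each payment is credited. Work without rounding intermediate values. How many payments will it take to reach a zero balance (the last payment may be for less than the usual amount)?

Monthly rate r = 25.9%/12 = 2.15833% = 0.0215833.
Recurrence: B ← B·(1+r) − €76.00.
Month 1: interest €11.06; balance after payment €447.40.
Month 2: interest €9.66; balance after payment €381.05.
Closed form: n = −ln(1 − rB₀/P)/ln(1+r) = −ln(0.8545)/ln(1.02158) ≈ 7.364, so the balance reaches zero during payment 8.

8 months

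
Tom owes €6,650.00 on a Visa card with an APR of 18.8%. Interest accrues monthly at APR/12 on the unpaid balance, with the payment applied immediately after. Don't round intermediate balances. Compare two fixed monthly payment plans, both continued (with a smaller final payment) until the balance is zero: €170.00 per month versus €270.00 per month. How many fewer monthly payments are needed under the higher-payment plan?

30 fewer payments

Monthly rate r = 18.8%/12 = 1.56667% = 0.0156667.
At €170.00/mo: n = ⌈−ln(1 − rB₀/P)/ln(1+r)⌉ = 62 payments (last €7.35); total interest = total paid − €6,650.00 = €3,727.35.
At €270.00/mo: 32 payments (last €98.40); total interest €1,818.40.
Payments saved = 62 − 32 = 30.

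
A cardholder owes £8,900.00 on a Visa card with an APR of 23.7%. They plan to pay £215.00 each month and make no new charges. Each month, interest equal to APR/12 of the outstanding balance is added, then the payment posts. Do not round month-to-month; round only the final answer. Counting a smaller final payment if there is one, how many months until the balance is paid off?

87 payments

Monthly rate r = 23.7%/12 = 1.975% = 0.01975.
Recurrence: B ← B·(1+r) − £215.00.
Month 1: interest £175.78; balance after payment £8,860.77.
Month 2: interest £175.00; balance after payment £8,820.78.
Closed form: n = −ln(1 − rB₀/P)/ln(1+r) = −ln(0.18244)/ln(1.01975) ≈ 86.991, so the balance reaches zero during payment 87.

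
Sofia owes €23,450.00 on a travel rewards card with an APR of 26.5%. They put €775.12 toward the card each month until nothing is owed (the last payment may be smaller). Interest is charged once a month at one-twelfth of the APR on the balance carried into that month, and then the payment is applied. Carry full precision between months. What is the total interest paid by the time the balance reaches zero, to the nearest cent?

Monthly rate r = 26.5%/12 = 2.20833% = 0.0220833.
Payoff takes n = ⌈−ln(1 − rB₀/P)/ln(1+r)⌉ = ⌈50.492⌉ = 51 payments; the last is €383.82.
Total paid = 50·€775.12 + €383.82 = €39,139.82.
Total interest = total paid − principal = €39,139.82 − €23,450.00 = €15,689.82.

€15,689.82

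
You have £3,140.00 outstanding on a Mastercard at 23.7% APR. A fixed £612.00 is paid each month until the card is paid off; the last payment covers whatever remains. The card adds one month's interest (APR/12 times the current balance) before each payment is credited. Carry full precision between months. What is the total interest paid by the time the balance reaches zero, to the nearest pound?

£205

Monthly rate r = 23.7%/12 = 1.975% = 0.01975.
Payoff takes n = ⌈−ln(1 − rB₀/P)/ln(1+r)⌉ = ⌈5.463⌉ = 6 payments; the last is £284.80.
Total paid = 5·£612.00 + £284.80 = £3,344.80.
Total interest = total paid − principal = £3,344.80 − £3,140.00 = £204.80.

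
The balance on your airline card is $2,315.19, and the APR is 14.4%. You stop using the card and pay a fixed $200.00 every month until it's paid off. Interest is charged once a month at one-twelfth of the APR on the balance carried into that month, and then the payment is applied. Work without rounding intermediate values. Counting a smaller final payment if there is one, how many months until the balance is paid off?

Monthly rate r = 14.4%/12 = 1.2% = 0.012.
Recurrence: B ← B·(1+r) − $200.00.
Month 1: interest $27.78; balance after payment $2,142.97.
Month 2: interest $25.72; balance after payment $1,968.69.
Closed form: n = −ln(1 − rB₀/P)/ln(1+r) = −ln(0.86109)/ln(1.012) ≈ 12.538, so the balance reaches zero during payment 13.

13 payments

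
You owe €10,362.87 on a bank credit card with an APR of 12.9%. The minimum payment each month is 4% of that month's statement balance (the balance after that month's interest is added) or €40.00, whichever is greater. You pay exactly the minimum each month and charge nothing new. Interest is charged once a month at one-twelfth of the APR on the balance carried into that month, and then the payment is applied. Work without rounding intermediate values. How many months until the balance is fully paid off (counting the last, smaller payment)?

107 months

Monthly rate r = 12.9%/12 = 1.075% = 0.01075.
While 4% of the post-interest balance exceeds €40.00, each month B ← (B·(1+r))·(1 − 0.04), i.e. B shrinks by the factor (1+r)·0.96 = 0.97032.
This holds for months 1–78. Entering month 79 the balance is €988.21; 4% of the post-interest balance is now below €40.00, so the flat €40.00 minimum applies from here.
From month 79 a fixed €40.00 at rate r clears €988.21 in 29 more payments. Total: 78 + 29 = 107 months.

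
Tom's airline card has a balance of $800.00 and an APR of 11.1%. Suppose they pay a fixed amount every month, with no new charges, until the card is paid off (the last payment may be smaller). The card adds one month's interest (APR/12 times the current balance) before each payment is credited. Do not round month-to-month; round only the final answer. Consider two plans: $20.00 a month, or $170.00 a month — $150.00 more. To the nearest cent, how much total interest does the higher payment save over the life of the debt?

Monthly rate r = 11.1%/12 = 0.925% = 0.00925.
At $20.00/mo: n = ⌈−ln(1 − rB₀/P)/ln(1+r)⌉ = 51 payments (last $3.62); total interest = total paid − $800.00 = $203.62.
At $170.00/mo: 5 payments (last $141.82); total interest $21.82.
Interest saved = $203.62 − $21.82 = $181.80.

$181.80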